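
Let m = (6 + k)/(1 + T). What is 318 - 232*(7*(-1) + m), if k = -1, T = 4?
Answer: 1710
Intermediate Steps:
m = 1 (m = (6 - 1)/(1 + 4) = 5/5 = 5*(⅕) = 1)
318 - 232*(7*(-1) + m) = 318 - 232*(7*(-1) + 1) = 318 - 232*(-7 + 1) = 318 - 232*(-6) = 318 + 1392 = 1710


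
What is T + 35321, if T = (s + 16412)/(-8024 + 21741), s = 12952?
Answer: 484527521/13717 ≈ 35323.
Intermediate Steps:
T = 29364/13717 (T = (12952 + 16412)/(-8024 + 21741) = 29364/13717 ≈ 2.1407)
T + 35321 = 29364/13717 + 35321 = 484527521/13717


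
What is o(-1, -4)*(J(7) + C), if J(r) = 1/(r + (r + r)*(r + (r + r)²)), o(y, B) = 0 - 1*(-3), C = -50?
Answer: -427347/2849 ≈ -150.00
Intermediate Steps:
o(y, B) = 3 (o(y, B) = 0 + 3 = 3)
J(r) = 1/(r + 2*r*(r + 4*r²)) (J(r) = 1/(r + (2*r)*(r + (2*r)²)) = 1/(r + (2*r)*(r + 4*r²)) = 1/(r + 2*r*(r + 4*r²)))
o(-1, -4)*(J(7) + C) = 3*(1/(7*(1 + 2*7 + 8*7²)) - 50) = 3*(1/(7*(1 + 14 + 8*49)) - 50) = 3*(1/(7*(1 + 14 + 392)) - 50) = 3*((⅐)/407 - 50) = 3*((⅐)*(1/407) - 50) = 3*(1/2849 - 50) = 3*(-142449/2849) = -427347/2849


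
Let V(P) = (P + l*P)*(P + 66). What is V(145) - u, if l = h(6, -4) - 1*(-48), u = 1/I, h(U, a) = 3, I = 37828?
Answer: 60182078319/37828 ≈ 1.5909e+6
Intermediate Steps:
u = 1/37828 ≈ 2.6435e-5
l = 51 (l = 3 - 1*(-48) = 3 + 48 = 51)
V(P) = 52*P*(66 + P) (V(P) = (P + 51*P)*(P + 66) = (52*P)*(66 + P) = 52*P*(66 + P))
V(145) - u = 52*145*(66 + 145) - 1*1/37828 = 52*145*211 - 1/37828 = 1590940 - 1/37828 = 60182078319/37828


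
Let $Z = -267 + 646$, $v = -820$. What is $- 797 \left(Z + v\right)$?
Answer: $351477$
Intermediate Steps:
$Z = 379$
$- 797 \left(Z + v\right) = - 797 \left(379 - 820\right) = \left(-797\right) \left(-441\right) = 351477$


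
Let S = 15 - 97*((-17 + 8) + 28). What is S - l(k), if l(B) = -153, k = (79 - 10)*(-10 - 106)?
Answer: -1675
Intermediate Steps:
k = -8004 (k = 69*(-116) = -8004)
S = -1828 (S = 15 - 97*(-9 + 28) = 15 - 97*19 = 15 - 1843 = -1828)
S - l(k) = -1828 - 1*(-153) = -1828 + 153 = -1675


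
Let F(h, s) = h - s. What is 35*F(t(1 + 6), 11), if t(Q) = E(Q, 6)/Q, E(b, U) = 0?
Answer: -385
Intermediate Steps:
t(Q) = 0 (t(Q) = 0/Q = 0)
35*F(t(1 + 6), 11) = 35*(0 - 1*11) = 35*(0 - 11) = 35*(-11) = -385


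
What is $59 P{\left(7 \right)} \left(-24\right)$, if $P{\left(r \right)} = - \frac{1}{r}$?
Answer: $\frac{1416}{7} \approx 202.29$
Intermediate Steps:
$59 P{\left(7 \right)} \left(-24\right) = 59 \left(- \frac{1}{7}\right) \left(-24\right) = \left(- \frac{59}{7}\right) \left(-24\right) = \frac{1416}{7}$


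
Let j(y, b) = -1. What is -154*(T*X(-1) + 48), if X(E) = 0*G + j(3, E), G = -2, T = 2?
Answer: -7084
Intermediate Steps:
X(E) = -1 (X(E) = 0*(-2) - 1 = 0 - 1 = -1)
-154*(T*X(-1) + 48) = -154*(2*(-1) + 48) = -154*(-2 + 48) = -154*46 = -7084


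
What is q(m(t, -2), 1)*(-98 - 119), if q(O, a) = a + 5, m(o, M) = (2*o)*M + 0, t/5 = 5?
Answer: -1302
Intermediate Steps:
t = 25 (t = 5*5 = 25)
m(o, M) = 2*M*o (m(o, M) = 2*M*o + 0 = 2*M*o)
q(O, a) = 5 + a
q(m(t, -2), 1)*(-98 - 119) = (5 + 1)*(-98 - 119) = 6*(-217) = -1302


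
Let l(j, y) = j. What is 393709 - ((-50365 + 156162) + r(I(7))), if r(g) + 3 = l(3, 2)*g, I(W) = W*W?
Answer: 287768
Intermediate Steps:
I(W) = W²
r(g) = -3 + 3*g
393709 - ((-50365 + 156162) + r(I(7))) = 393709 - ((-50365 + 156162) + (-3 + 3*7²)) = 393709 - (105797 + (-3 + 3*49)) = 393709 - (105797 + (-3 + 147)) = 393709 - (105797 + 144) = 393709 - 1*105941 = 393709 - 105941 = 287768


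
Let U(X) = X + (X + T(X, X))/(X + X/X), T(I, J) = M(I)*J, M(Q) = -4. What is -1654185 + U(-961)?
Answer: -529647681/320 ≈ -1.6551e+6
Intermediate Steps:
T(I, J) = -4*J
U(X) = X - 3*X/(1 + X) (U(X) = X + (X - 4*X)/(X + X/X) = X + (-3*X)/(X + 1) = X + (-3*X)/(1 + X) = X - 3*X/(1 + X))
-1654185 + U(-961) = -1654185 - 961*(-2 - 961)/(1 - 961) = -1654185 - 961*(-963)/(-960) = -1654185 - 961*(-1/960)*(-963) = -1654185 - 308481/320 = -529647681/320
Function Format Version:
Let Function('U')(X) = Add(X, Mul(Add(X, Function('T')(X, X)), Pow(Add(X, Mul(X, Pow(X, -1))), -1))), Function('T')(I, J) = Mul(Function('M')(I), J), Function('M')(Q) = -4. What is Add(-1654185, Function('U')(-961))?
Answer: Rational(-529647681, 320) ≈ -1.6551e+6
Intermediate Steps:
Function('T')(I, J) = Mul(-4, J)
Function('U')(X) = Add(X, Mul(-3, X, Pow(Add(1, X), -1))) (Function('U')(X) = Add(X, Mul(Add(X, Mul(-4, X)), Pow(Add(X, Mul(X, Pow(X, -1))), -1))) = Add(X, Mul(Mul(-3, X), Pow(Add(X, 1), -1))) = Add(X, Mul(Mul(-3, X), Pow(Add(1, X), -1))) = Add(X, Mul(-3, X, Pow(Add(1, X), -1))))
Add(-1654185, Function('U')(-961)) = Add(-1654185, Mul(-961, Pow(Add(1, -961), -1), Add(-2, -961))) = Add(-1654185, Mul(-961, Pow(-960, -1), -963)) = Add(-1654185, Mul(-961, Rational(-1, 960), -963)) = Add(-1654185, Rational(-308481, 320)) = Rational(-529647681, 320)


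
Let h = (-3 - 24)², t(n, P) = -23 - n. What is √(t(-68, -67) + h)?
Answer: 3*√86 ≈ 27.821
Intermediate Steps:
h = 729 (h = (-27)² = 729)
√(t(-68, -67) + h) = √((-23 - 1*(-68)) + 729) = √((-23 + 68) + 729) = √(45 + 729) = √774 = 3*√86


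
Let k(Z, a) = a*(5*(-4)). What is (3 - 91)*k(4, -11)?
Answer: -19360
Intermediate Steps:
k(Z, a) = -20*a (k(Z, a) = a*(-20) = -20*a)
(3 - 91)*k(4, -11) = (3 - 91)*(-20*(-11)) = -88*220 = -19360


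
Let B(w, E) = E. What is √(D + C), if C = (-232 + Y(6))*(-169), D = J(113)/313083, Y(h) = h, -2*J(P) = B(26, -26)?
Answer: √415979193004505/104361 ≈ 195.43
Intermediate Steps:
J(P) = 13 (J(P) = -½*(-26) = 13)
D = 13/313083 ≈ 4.1523e-5
C = 38194 (C = (-232 + 6)*(-169) = -226*(-169) = 38194)
√(D + C) = √(13/313083 + 38194) = √(11957892115/313083) = √415979193004505/104361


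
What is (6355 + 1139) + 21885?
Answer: 29379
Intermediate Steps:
(6355 + 1139) + 21885 = 7494 + 21885 = 29379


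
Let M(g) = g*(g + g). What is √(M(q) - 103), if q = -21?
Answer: √779 ≈ 27.911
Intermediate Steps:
M(g) = 2*g² (M(g) = g*(2*g) = 2*g²)
√(M(q) - 103) = √(2*(-21)² - 103) = √(2*441 - 103) = √(882 - 103) = √779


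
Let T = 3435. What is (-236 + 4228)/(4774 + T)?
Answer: 3992/8209 ≈ 0.48630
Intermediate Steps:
(-236 + 4228)/(4774 + T) = (-236 + 4228)/(4774 + 3435) = 3992/8209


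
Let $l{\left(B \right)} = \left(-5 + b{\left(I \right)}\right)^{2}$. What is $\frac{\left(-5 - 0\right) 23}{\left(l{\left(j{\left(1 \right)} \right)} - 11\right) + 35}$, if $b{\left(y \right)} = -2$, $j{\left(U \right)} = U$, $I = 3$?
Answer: $- \frac{115}{73} \approx -1.5753$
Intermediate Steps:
$l{\left(B \right)} = 49$ ($l{\left(B \right)} = \left(-5 - 2\right)^{2} = \left(-7\right)^{2} = 49$)
$\frac{\left(-5 - 0\right) 23}{\left(l{\left(j{\left(1 \right)} \right)} - 11\right) + 35} = \frac{\left(-5 - 0\right) 23}{\left(49 - 11\right) + 35} = \frac{\left(-5 + 0\right) 23}{\left(49 - 11\right) + 35} = \frac{\left(-5\right) 23}{38 + 35} = - \frac{115}{73}$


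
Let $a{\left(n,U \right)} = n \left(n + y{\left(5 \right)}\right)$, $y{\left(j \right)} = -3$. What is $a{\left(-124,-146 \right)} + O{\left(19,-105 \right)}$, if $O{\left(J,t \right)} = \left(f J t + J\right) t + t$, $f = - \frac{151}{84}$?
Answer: $- \frac{1451633}{4} \approx -3.6291 \cdot 10^{5}$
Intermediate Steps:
$f = - \frac{151}{84}$ ($f = \left(-151\right) \frac{1}{84} = - \frac{151}{84} \approx -1.7976$)
$O{\left(J,t \right)} = t + t \left(J - \frac{151 J t}{84}\right)$ ($O{\left(J,t \right)} = \left(- \frac{151 J}{84} t + J\right) t + t = \left(- \frac{151 J t}{84} + J\right) t + t = \left(J - \frac{151 J t}{84}\right) t + t = t \left(J - \frac{151 J t}{84}\right) + t = t + t \left(J - \frac{151 J t}{84}\right)$)
$a{\left(n,U \right)} = n \left(-3 + n\right)$ ($a{\left(n,U \right)} = n \left(n - 3\right) = n \left(-3 + n\right)$)
$a{\left(-124,-146 \right)} + O{\left(19,-105 \right)} = - 124 \left(-3 - 124\right) + \frac{1}{84} \left(-105\right) \left(84 + 84 \cdot 19 - 2869 \left(-105\right)\right) = \left(-124\right) \left(-127\right) + \frac{1}{84} \left(-105\right) \left(84 + 1596 + 301245\right) = 15748 + \frac{1}{84} \left(-105\right) 302925 = 15748 - \frac{1514625}{4} = - \frac{1451633}{4}$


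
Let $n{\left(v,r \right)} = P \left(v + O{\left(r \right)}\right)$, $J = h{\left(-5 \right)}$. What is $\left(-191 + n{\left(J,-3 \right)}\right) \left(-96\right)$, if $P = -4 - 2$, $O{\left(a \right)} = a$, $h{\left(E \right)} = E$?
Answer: $13728$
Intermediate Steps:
$P = -6$ ($P = -4 - 2 = -6$)
$J = -5$
$n{\left(v,r \right)} = - 6 r - 6 v$ ($n{\left(v,r \right)} = - 6 \left(v + r\right) = - 6 \left(r + v\right) = - 6 r - 6 v$)
$\left(-191 + n{\left(J,-3 \right)}\right) \left(-96\right) = \left(-191 - -48\right) \left(-96\right) = \left(-191 + \left(18 + 30\right)\right) \left(-96\right) = \left(-191 + 48\right) \left(-96\right) = \left(-143\right) \left(-96\right) = 13728$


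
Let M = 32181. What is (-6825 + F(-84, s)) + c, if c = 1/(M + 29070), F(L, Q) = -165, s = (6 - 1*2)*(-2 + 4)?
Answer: -428144489/61251 ≈ -6990.0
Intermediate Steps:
s = 8 (s = (6 - 2)*2 = 4*2 = 8)
c = 1/61251 (c = 1/(32181 + 29070) = 1/61251 ≈ 1.6326e-5)
(-6825 + F(-84, s)) + c = (-6825 - 165) + 1/61251 = -6990 + 1/61251 = -428144489/61251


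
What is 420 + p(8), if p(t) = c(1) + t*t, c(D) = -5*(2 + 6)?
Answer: 444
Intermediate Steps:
c(D) = -40 (c(D) = -5*8 = -40)
p(t) = -40 + t² (p(t) = -40 + t*t = -40 + t²)
420 + p(8) = 420 + (-40 + 8²) = 420 + (-40 + 64) = 420 + 24 = 444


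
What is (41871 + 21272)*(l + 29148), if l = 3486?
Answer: 2060608662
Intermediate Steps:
(41871 + 21272)*(l + 29148) = (41871 + 21272)*(3486 + 29148) = 63143*32634 = 2060608662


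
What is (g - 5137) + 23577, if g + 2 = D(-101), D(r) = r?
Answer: 18337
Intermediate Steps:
g = -103 (g = -2 - 101 = -103)
(g - 5137) + 23577 = (-103 - 5137) + 23577 = -5240 + 23577 = 18337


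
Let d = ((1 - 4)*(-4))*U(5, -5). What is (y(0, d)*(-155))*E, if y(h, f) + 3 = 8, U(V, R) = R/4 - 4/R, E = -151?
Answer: 117025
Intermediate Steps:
U(V, R) = -4/R + R/4 (U(V, R) = R*(¼) - 4/R = R/4 - 4/R = -4/R + R/4)
d = -27/5 (d = ((1 - 4)*(-4))*(-4/(-5) + (¼)*(-5)) = (-3*(-4))*(-4*(-⅕) - 5/4) = 12*(⅘ - 5/4) = 12*(-9/20) = -27/5 ≈ -5.4000)
y(h, f) = 5 (y(h, f) = -3 + 8 = 5)
(y(0, d)*(-155))*E = (5*(-155))*(-151) = -775*(-151) = 117025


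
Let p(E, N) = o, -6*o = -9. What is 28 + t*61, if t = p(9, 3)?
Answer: 239/2 ≈ 119.50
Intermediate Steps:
o = 3/2 (o = -1/6*(-9) = 3/2 ≈ 1.5000)
p(E, N) = 3/2
t = 3/2 ≈ 1.5000
28 + t*61 = 28 + (3/2)*61 = 28 + 183/2 = 239/2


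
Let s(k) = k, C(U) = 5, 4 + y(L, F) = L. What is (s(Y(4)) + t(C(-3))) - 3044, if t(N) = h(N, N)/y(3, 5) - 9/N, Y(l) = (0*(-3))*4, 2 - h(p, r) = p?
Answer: -15214/5 ≈ -3042.8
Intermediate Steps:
h(p, r) = 2 - p
y(L, F) = -4 + L
Y(l) = 0 (Y(l) = 0*4 = 0)
t(N) = -2 + N - 9/N (t(N) = (2 - N)/(-4 + 3) - 9/N = (2 - N)/(-1) - 9/N = (2 - N)*(-1) - 9/N = (-2 + N) - 9/N = -2 + N - 9/N)
(s(Y(4)) + t(C(-3))) - 3044 = (0 + (-2 + 5 - 9/5)) - 3044 = (0 + 6/5) - 3044 = 6/5 - 3044 = -15214/5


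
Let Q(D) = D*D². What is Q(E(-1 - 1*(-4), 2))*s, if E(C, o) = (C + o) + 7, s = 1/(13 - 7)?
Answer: 288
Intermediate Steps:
s = ⅙ (s = 1/6 = ⅙ ≈ 0.16667)
E(C, o) = 7 + C + o
Q(D) = D³
Q(E(-1 - 1*(-4), 2))*s = (7 + (-1 - 1*(-4)) + 2)³*(⅙) = (7 + (-1 + 4) + 2)³*(⅙) = (7 + 3 + 2)³*(⅙) = 12³*(⅙) = 1728*(⅙) = 288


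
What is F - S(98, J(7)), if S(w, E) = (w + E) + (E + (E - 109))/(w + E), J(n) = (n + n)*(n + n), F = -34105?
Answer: -10113589/294 ≈ -34400.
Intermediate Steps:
J(n) = 4*n² (J(n) = (2*n)*(2*n) = 4*n²)
S(w, E) = E + w + (-109 + 2*E)/(E + w) (S(w, E) = (E + w) + (E + (-109 + E))/(E + w) = (E + w) + (-109 + 2*E)/(E + w) = E + w + (-109 + 2*E)/(E + w))
F - S(98, J(7)) = -34105 - (-109 + (4*7²)² + 98² + 2*(4*7²) + 2*(4*7²)*98)/(4*7² + 98) = -34105 - (-109 + (4*49)² + 9604 + 2*(4*49) + 2*(4*49)*98)/(4*49 + 98) = -34105 - (-109 + 196² + 9604 + 2*196 + 2*196*98)/(196 + 98) = -34105 - (-109 + 38416 + 9604 + 392 + 38416)/294 = -34105 - 86719/294 = -10113589/294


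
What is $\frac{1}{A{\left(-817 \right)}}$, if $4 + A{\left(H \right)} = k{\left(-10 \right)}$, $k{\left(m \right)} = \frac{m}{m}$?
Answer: $- \frac{1}{3} \approx -0.33333$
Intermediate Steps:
$k{\left(m \right)} = 1$
$A{\left(H \right)} = -3$ ($A{\left(H \right)} = -4 + 1 = -3$)
$\frac{1}{A{\left(-817 \right)}} = \frac{1}{-3} = - \frac{1}{3}$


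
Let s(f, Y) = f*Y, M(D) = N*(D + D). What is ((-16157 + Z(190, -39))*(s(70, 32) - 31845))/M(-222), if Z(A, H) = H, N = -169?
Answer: 119870645/18759 ≈ 6390.0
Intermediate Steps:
M(D) = -338*D (M(D) = -169*(D + D) = -338*D)
s(f, Y) = Y*f
((-16157 + Z(190, -39))*(s(70, 32) - 31845))/M(-222) = ((-16157 - 39)*(32*70 - 31845))/((-338*(-222))) = -16196*(2240 - 31845)/75036 = -16196*(-29605)*(1/75036) = 479482580*(1/75036) = 119870645/18759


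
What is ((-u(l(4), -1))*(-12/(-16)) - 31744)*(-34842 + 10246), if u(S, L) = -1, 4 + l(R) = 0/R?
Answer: 780756977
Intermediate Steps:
l(R) = -4 (l(R) = -4 + 0/R = -4 + 0 = -4)
((-u(l(4), -1))*(-12/(-16)) - 31744)*(-34842 + 10246) = ((-1*(-1))*(-12/(-16)) - 31744)*(-34842 + 10246) = (1*(-12*(-1/16)) - 31744)*(-24596) = (1*(3/4) - 31744)*(-24596) = (3/4 - 31744)*(-24596) = -126973/4*(-24596) = 780756977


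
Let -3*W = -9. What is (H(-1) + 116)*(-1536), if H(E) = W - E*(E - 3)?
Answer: -176640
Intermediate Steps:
W = 3 (W = -1/3*(-9) = 3)
H(E) = 3 - E*(-3 + E) (H(E) = 3 - E*(E - 3) = 3 - E*(-3 + E))
(H(-1) + 116)*(-1536) = ((3 - 1*(-1)**2 + 3*(-1)) + 116)*(-1536) = ((3 - 1*1 - 3) + 116)*(-1536) = ((3 - 1 - 3) + 116)*(-1536) = (-1 + 116)*(-1536) = 115*(-1536) = -176640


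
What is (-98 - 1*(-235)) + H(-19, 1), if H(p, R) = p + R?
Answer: 119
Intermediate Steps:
H(p, R) = R + p
(-98 - 1*(-235)) + H(-19, 1) = (-98 - 1*(-235)) + (1 - 19) = (-98 + 235) - 18 = 137 - 18 = 119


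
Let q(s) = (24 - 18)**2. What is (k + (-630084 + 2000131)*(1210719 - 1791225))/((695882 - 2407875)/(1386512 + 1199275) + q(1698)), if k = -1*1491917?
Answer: -2056533277292530113/91376339 ≈ -2.2506e+10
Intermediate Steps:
q(s) = 36 (q(s) = 6**2 = 36)
k = -1491917
(k + (-630084 + 2000131)*(1210719 - 1791225))/((695882 - 2407875)/(1386512 + 1199275) + q(1698)) = (-1491917 + (-630084 + 2000131)*(1210719 - 1791225))/((695882 - 2407875)/(1386512 + 1199275) + 36) = (-1491917 + 1370047*(-580506))/(-1711993/2585787 + 36) = (-1491917 - 795320503782)/(-1711993*1/2585787 + 36) = -795321995699/(-1711993/2585787 + 36) = -795321995699/91376339/2585787 = -795321995699*2585787/91376339 = -2056533277292530113/91376339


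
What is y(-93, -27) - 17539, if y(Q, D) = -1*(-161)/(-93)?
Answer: -1631288/93 ≈ -17541.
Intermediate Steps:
y(Q, D) = -161/93 (y(Q, D) = 161*(-1/93) = -161/93)
y(-93, -27) - 17539 = -161/93 - 17539 = -1631288/93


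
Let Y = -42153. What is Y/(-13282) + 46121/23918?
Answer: 405198644/79419719 ≈ 5.1020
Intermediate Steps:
Y/(-13282) + 46121/23918 = -42153/(-13282) + 46121/23918 = -42153*(-1/13282) + 46121*(1/23918) = 42153/13282 + 46121/23918 = 405198644/79419719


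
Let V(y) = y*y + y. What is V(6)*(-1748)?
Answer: -73416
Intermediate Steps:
V(y) = y + y² (V(y) = y² + y = y + y²)
V(6)*(-1748) = (6*(1 + 6))*(-1748) = (6*7)*(-1748) = 42*(-1748) = -73416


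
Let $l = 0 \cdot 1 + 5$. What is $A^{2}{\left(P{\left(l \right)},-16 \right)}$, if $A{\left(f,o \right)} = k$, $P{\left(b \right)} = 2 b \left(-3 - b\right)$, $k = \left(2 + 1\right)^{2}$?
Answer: $81$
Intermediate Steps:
$k = 9$ ($k = 3^{2} = 9$)
$l = 5$ ($l = 0 + 5 = 5$)
$P{\left(b \right)} = 2 b \left(-3 - b\right)$
$A{\left(f,o \right)} = 9$
$A^{2}{\left(P{\left(l \right)},-16 \right)} = 9^{2} = 81$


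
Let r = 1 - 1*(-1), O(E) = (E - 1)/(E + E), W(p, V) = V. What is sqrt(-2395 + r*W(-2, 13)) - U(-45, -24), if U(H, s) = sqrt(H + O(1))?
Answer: I*(sqrt(2369) - 3*sqrt(5)) ≈ 41.964*I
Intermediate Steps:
O(E) = (-1 + E)/(2*E) (O(E) = (-1 + E)/((2*E)) = (-1 + E)*(1/(2*E)) = (-1 + E)/(2*E))
U(H, s) = sqrt(H) (U(H, s) = sqrt(H + (1/2)*(-1 + 1)/1) = sqrt(H + (1/2)*1*0) = sqrt(H + 0) = sqrt(H))
r = 2 (r = 1 + 1 = 2)
sqrt(-2395 + r*W(-2, 13)) - U(-45, -24) = sqrt(-2395 + 2*13) - sqrt(-45) = sqrt(-2395 + 26) - 3*I*sqrt(5) = sqrt(-2369) - 3*I*sqrt(5) = I*sqrt(2369) - 3*I*sqrt(5)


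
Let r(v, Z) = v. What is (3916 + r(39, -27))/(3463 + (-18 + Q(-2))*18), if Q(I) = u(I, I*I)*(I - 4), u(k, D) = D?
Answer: 3955/2707 ≈ 1.4610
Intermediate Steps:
Q(I) = I²*(-4 + I) (Q(I) = (I*I)*(I - 4) = I²*(-4 + I))
(3916 + r(39, -27))/(3463 + (-18 + Q(-2))*18) = (3916 + 39)/(3463 + (-18 + (-2)²*(-4 - 2))*18) = 3955/(3463 + (-18 + 4*(-6))*18) = 3955/(3463 + (-18 - 24)*18) = 3955/(3463 - 42*18) = 3955/(3463 - 756) = 3955/2707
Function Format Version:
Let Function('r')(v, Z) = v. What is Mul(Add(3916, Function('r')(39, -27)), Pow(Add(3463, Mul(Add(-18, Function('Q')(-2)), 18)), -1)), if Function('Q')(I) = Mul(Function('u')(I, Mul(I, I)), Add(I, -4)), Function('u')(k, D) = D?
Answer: Rational(3955, 2707) ≈ 1.4610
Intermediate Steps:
Function('Q')(I) = Mul(Pow(I, 2), Add(-4, I)) (Function('Q')(I) = Mul(Mul(I, I), Add(I, -4)) = Mul(Pow(I, 2), Add(-4, I)))
Mul(Add(3916, Function('r')(39, -27)), Pow(Add(3463, Mul(Add(-18, Function('Q')(-2)), 18)), -1)) = Mul(Add(3916, 39), Pow(Add(3463, Mul(Add(-18, Mul(Pow(-2, 2), Add(-4, -2))), 18)), -1)) = Mul(3955, Pow(Add(3463, Mul(Add(-18, Mul(4, -6)), 18)), -1)) = Mul(3955, Pow(Add(3463, Mul(Add(-18, -24), 18)), -1)) = Mul(3955, Pow(Add(3463, Mul(-42, 18)), -1)) = Mul(3955, Pow(Add(3463, -756), -1)) = Mul(3955, Pow(2707, -1)) = Mul(3955, Rational(1, 2707)) = Rational(3955, 2707)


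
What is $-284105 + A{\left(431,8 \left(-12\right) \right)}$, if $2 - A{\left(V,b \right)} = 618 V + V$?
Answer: $-550892$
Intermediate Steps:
$A{\left(V,b \right)} = 2 - 619 V$ ($A{\left(V,b \right)} = 2 - \left(618 V + V\right) = 2 - 619 V$)
$-284105 + A{\left(431,8 \left(-12\right) \right)} = -284105 + \left(2 - 266789\right) = -284105 - 266787 = -550892$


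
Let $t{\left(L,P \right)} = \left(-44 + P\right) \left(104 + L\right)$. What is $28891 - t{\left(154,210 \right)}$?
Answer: $-13937$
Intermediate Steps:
$28891 - t{\left(154,210 \right)} = 28891 - \left(-4576 - 6776 + 104 \cdot 210 + 154 \cdot 210\right) = 28891 - \left(-4576 - 6776 + 21840 + 32340\right) = 28891 - 42828 = -13937$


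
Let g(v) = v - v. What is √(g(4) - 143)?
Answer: I*√143 ≈ 11.958*I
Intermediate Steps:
g(v) = 0
√(g(4) - 143) = √(0 - 143) = √(-143) = I*√143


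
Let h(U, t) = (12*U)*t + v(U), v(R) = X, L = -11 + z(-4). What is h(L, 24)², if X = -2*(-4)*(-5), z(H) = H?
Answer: 19009600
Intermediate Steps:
L = -15 (L = -11 - 4 = -15)
X = -40 (X = 8*(-5) = -40)
v(R) = -40
h(U, t) = -40 + 12*U*t (h(U, t) = (12*U)*t - 40 = 12*U*t - 40 = -40 + 12*U*t)
h(L, 24)² = (-40 + 12*(-15)*24)² = (-40 - 4320)² = (-4360)² = 19009600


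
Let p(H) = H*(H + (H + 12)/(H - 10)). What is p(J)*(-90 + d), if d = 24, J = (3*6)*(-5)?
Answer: -2649834/5 ≈ -5.2997e+5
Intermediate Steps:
J = -90 (J = 18*(-5) = -90)
p(H) = H*(H + (12 + H)/(-10 + H))
p(J)*(-90 + d) = (-90*(12 + (-90)² - 9*(-90))/(-10 - 90))*(-90 + 24) = -90*(12 + 8100 + 810)/(-100)*(-66) = -90*(-1/100)*8922*(-66) = (40149/5)*(-66) = -2649834/5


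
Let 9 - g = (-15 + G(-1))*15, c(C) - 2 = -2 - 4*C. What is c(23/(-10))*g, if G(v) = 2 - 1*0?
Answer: 9384/5 ≈ 1876.8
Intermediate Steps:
G(v) = 2 (G(v) = 2 + 0 = 2)
c(C) = -4*C (c(C) = 2 + (-2 - 4*C) = -4*C)
g = 204 (g = 9 - (-15 + 2)*15 = 9 - (-13)*15 = 9 - 1*(-195) = 9 + 195 = 204)
c(23/(-10))*g = -92/(-10)*204 = -92*(-1)/10*204 = -4*(-23/10)*204 = (46/5)*204 = 9384/5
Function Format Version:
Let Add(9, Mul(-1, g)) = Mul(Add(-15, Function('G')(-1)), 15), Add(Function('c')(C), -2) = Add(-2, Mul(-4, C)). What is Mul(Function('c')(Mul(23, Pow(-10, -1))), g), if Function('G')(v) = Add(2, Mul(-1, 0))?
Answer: Rational(9384, 5) ≈ 1876.8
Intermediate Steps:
Function('G')(v) = 2 (Function('G')(v) = Add(2, 0) = 2)
Function('c')(C) = Mul(-4, C) (Function('c')(C) = Add(2, Add(-2, Mul(-4, C))) = Mul(-4, C))
g = 204 (g = Add(9, Mul(-1, Mul(Add(-15, 2), 15))) = Add(9, Mul(-1, Mul(-13, 15))) = Add(9, Mul(-1, -195)) = Add(9, 195) = 204)
Mul(Function('c')(Mul(23, Pow(-10, -1))), g) = Mul(Mul(-4, Mul(23, Pow(-10, -1))), 204) = Mul(Mul(-4, Mul(23, Rational(-1, 10))), 204) = Mul(Mul(-4, Rational(-23, 10)), 204) = Mul(Rational(46, 5), 204) = Rational(9384, 5)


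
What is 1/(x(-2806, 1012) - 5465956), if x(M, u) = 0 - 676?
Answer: -1/5466632 ≈ -1.8293e-7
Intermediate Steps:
x(M, u) = -676
1/(x(-2806, 1012) - 5465956) = 1/(-676 - 5465956) = 1/(-5466632) = -1/5466632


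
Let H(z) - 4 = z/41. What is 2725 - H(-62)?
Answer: 111623/41 ≈ 2722.5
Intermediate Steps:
H(z) = 4 + z/41
2725 - H(-62) = 2725 - (4 + (1/41)*(-62)) = 2725 - (4 - 62/41) = 2725 - 1*102/41 = 2725 - 102/41 = 111623/41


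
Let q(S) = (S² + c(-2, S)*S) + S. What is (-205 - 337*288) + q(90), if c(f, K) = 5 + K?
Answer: -80521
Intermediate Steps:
q(S) = S + S² + S*(5 + S) (q(S) = (S² + (5 + S)*S) + S = (S² + S*(5 + S)) + S = S + S² + S*(5 + S))
(-205 - 337*288) + q(90) = (-205 - 337*288) + 2*90*(3 + 90) = (-205 - 97056) + 2*90*93 = -97261 + 16740 = -80521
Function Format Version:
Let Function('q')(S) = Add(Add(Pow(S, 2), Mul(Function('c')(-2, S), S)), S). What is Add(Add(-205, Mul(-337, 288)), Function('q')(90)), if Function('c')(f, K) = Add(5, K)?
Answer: -80521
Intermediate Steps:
Function('q')(S) = Add(S, Pow(S, 2), Mul(S, Add(5, S))) (Function('q')(S) = Add(Add(Pow(S, 2), Mul(Add(5, S), S)), S) = Add(Add(Pow(S, 2), Mul(S, Add(5, S))), S) = Add(S, Pow(S, 2), Mul(S, Add(5, S))))
Add(Add(-205, Mul(-337, 288)), Function('q')(90)) = Add(Add(-205, Mul(-337, 288)), Mul(2, 90, Add(3, 90))) = Add(Add(-205, -97056), Mul(2, 90, 93)) = Add(-97261, 16740) = -80521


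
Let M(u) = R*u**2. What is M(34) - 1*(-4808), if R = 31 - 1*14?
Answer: 24460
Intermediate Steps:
R = 17 (R = 31 - 14 = 17)
M(u) = 17*u**2
M(34) - 1*(-4808) = 17*34**2 - 1*(-4808) = 17*1156 + 4808 = 19652 + 4808 = 24460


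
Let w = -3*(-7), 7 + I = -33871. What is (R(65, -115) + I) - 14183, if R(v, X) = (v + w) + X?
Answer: -48090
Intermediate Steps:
I = -33878 (I = -7 - 33871 = -33878)
w = 21
R(v, X) = 21 + X + v (R(v, X) = (v + 21) + X = (21 + v) + X = 21 + X + v)
(R(65, -115) + I) - 14183 = ((21 - 115 + 65) - 33878) - 14183 = (-29 - 33878) - 14183 = -33907 - 14183 = -48090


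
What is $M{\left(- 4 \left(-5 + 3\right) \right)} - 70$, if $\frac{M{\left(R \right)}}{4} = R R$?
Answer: $186$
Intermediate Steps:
$M{\left(R \right)} = 4 R^{2}$ ($M{\left(R \right)} = 4 R R = 4 R^{2}$)
$M{\left(- 4 \left(-5 + 3\right) \right)} - 70 = 4 \left(- 4 \left(-5 + 3\right)\right)^{2} - 70 = 4 \left(\left(-4\right) \left(-2\right)\right)^{2} - 70 = 4 \cdot 8^{2} - 70 = 4 \cdot 64 - 70 = 256 - 70 = 186$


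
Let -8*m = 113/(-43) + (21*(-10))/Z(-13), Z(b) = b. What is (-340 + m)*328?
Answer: -62649681/559 ≈ -1.1207e+5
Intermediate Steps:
m = -7561/4472 (m = -(113/(-43) + (21*(-10))/(-13))/8 = -(113*(-1/43) - 210*(-1/13))/8 = -(-113/43 + 210/13)/8 = -⅛*7561/559 = -7561/4472 ≈ -1.6907)
(-340 + m)*328 = (-340 - 7561/4472)*328 = -1528041/4472*328 = -62649681/559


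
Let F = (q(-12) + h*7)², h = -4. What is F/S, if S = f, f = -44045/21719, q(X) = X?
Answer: -6950080/8809 ≈ -788.97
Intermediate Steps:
f = -44045/21719 (f = -44045*1/21719 = -44045/21719 ≈ -2.0279)
S = -44045/21719 ≈ -2.0279
F = 1600 (F = (-12 - 4*7)² = (-12 - 28)² = (-40)² = 1600)
F/S = 1600/(-44045/21719) = 1600*(-21719/44045) = -6950080/8809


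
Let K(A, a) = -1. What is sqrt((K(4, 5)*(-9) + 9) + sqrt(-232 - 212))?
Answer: sqrt(18 + 2*I*sqrt(111)) ≈ 4.7808 + 2.2037*I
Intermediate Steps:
sqrt((K(4, 5)*(-9) + 9) + sqrt(-232 - 212)) = sqrt((-1*(-9) + 9) + sqrt(-232 - 212)) = sqrt((9 + 9) + sqrt(-444)) = sqrt(18 + 2*I*sqrt(111))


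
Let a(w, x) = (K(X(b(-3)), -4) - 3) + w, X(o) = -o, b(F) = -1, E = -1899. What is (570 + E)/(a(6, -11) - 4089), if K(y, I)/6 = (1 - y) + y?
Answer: 443/1360 ≈ 0.32574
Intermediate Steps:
K(y, I) = 6 (K(y, I) = 6*((1 - y) + y) = 6*1 = 6)
a(w, x) = 3 + w (a(w, x) = (6 - 3) + w = 3 + w)
(570 + E)/(a(6, -11) - 4089) = (570 - 1899)/((3 + 6) - 4089) = -1329/(9 - 4089) = -1329/(-4080) = -1329*(-1/4080) = 443/1360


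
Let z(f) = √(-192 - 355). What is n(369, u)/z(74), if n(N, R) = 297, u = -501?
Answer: -297*I*√547/547 ≈ -12.699*I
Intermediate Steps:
z(f) = I*√547 (z(f) = √(-547) = I*√547)
n(369, u)/z(74) = 297/((I*√547)) = 297*(-I*√547/547) = -297*I*√547/547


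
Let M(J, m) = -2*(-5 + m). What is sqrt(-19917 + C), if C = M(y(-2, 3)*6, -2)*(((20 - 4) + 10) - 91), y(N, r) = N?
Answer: I*sqrt(20827) ≈ 144.32*I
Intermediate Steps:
M(J, m) = 10 - 2*m
C = -910 (C = (10 - 2*(-2))*(((20 - 4) + 10) - 91) = (10 + 4)*((16 + 10) - 91) = 14*(26 - 91) = 14*(-65) = -910)
sqrt(-19917 + C) = sqrt(-19917 - 910) = sqrt(-20827) = I*sqrt(20827)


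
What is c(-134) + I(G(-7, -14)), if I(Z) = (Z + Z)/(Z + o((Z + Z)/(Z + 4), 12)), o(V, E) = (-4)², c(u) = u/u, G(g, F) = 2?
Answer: 11/9 ≈ 1.2222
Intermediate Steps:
c(u) = 1
o(V, E) = 16
I(Z) = 2*Z/(16 + Z) (I(Z) = (Z + Z)/(Z + 16) = (2*Z)/(16 + Z) = 2*Z/(16 + Z))
c(-134) + I(G(-7, -14)) = 1 + 2*2/(16 + 2) = 1 + 2*2/18 = 1 + 2*2*(1/18) = 1 + 2/9 = 11/9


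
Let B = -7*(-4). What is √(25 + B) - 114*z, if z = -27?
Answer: 3078 + √53 ≈ 3085.3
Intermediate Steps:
B = 28
√(25 + B) - 114*z = √(25 + 28) - 114*(-27) = √53 + 3078 = 3078 + √53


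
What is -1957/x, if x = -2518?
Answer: 1957/2518 ≈ 0.77720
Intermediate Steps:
-1957/x = -1957/(-2518) = -1957*(-1/2518) = 1957/2518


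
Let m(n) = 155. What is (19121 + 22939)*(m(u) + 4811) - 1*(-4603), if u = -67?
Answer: 208874563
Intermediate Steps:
(19121 + 22939)*(m(u) + 4811) - 1*(-4603) = (19121 + 22939)*(155 + 4811) - 1*(-4603) = 42060*4966 + 4603 = 208869960 + 4603 = 208874563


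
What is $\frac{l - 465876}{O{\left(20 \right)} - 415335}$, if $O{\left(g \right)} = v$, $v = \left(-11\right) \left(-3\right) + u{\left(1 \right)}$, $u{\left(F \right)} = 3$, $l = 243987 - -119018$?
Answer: $\frac{102871}{415299} \approx 0.2477$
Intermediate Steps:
$l = 363005$ ($l = 243987 + 119018 = 363005$)
$v = 36$ ($v = \left(-11\right) \left(-3\right) + 3 = 33 + 3 = 36$)
$O{\left(g \right)} = 36$
$\frac{l - 465876}{O{\left(20 \right)} - 415335} = \frac{363005 - 465876}{36 - 415335} = - \frac{102871}{-415299} = \left(-102871\right) \left(- \frac{1}{415299}\right) = \frac{102871}{415299}$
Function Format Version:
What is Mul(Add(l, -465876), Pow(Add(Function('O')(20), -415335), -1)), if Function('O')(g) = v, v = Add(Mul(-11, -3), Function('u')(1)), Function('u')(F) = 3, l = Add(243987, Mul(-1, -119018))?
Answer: Rational(102871, 415299) ≈ 0.24770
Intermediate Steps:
l = 363005 (l = Add(243987, 119018) = 363005)
v = 36 (v = Add(Mul(-11, -3), 3) = Add(33, 3) = 36)
Function('O')(g) = 36
Mul(Add(l, -465876), Pow(Add(Function('O')(20), -415335), -1)) = Mul(Add(363005, -465876), Pow(Add(36, -415335), -1)) = Mul(-102871, Pow(-415299, -1)) = Mul(-102871, Rational(-1, 415299)) = Rational(102871, 415299)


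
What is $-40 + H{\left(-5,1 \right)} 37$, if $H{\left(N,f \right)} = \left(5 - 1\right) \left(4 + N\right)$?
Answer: $-188$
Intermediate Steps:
$H{\left(N,f \right)} = 16 + 4 N$ ($H{\left(N,f \right)} = 4 \left(4 + N\right) = 16 + 4 N$)
$-40 + H{\left(-5,1 \right)} 37 = -40 + \left(16 + 4 \left(-5\right)\right) 37 = -40 + \left(16 - 20\right) 37 = -40 - 148 = -188$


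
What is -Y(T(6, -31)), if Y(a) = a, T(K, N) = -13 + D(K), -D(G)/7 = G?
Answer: 55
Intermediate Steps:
D(G) = -7*G
T(K, N) = -13 - 7*K
-Y(T(6, -31)) = -(-13 - 7*6) = -(-13 - 42) = -1*(-55) = 55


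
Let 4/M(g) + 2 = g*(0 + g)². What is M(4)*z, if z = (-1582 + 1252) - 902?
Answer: -2464/31 ≈ -79.484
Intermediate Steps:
M(g) = 4/(-2 + g³) (M(g) = 4/(-2 + g*(0 + g)²) = 4/(-2 + g*g²) = 4/(-2 + g³))
z = -1232 (z = -330 - 902 = -1232)
M(4)*z = (4/(-2 + 4³))*(-1232) = (4/(-2 + 64))*(-1232) = (4/62)*(-1232) = (4*(1/62))*(-1232) = (2/31)*(-1232) = -2464/31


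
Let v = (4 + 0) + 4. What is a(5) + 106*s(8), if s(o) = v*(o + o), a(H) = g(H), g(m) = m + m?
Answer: 13578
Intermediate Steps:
g(m) = 2*m
a(H) = 2*H
v = 8 (v = 4 + 4 = 8)
s(o) = 16*o (s(o) = 8*(o + o) = 8*(2*o) = 16*o)
a(5) + 106*s(8) = 2*5 + 106*(16*8) = 10 + 106*128 = 10 + 13568 = 13578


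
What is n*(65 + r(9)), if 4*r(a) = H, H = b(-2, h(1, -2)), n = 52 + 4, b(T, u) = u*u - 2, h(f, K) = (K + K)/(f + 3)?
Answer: 3626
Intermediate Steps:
h(f, K) = 2*K/(3 + f) (h(f, K) = (2*K)/(3 + f) = 2*K/(3 + f))
b(T, u) = -2 + u² (b(T, u) = u² - 2 = -2 + u²)
n = 56
H = -1 (H = -2 + (2*(-2)/(3 + 1))² = -2 + (2*(-2)/4)² = -2 + (2*(-2)*(¼))² = -2 + (-1)² = -2 + 1 = -1)
r(a) = -¼ (r(a) = (¼)*(-1) = -¼)
n*(65 + r(9)) = 56*(65 - ¼) = 56*(259/4) = 3626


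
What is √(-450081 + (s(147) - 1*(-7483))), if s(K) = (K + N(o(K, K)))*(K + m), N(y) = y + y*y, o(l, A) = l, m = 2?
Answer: √2820949 ≈ 1679.6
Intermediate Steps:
N(y) = y + y²
s(K) = (2 + K)*(K + K*(1 + K)) (s(K) = (K + K*(1 + K))*(K + 2) = (K + K*(1 + K))*(2 + K) = (2 + K)*(K + K*(1 + K)))
√(-450081 + (s(147) - 1*(-7483))) = √(-450081 + (147*(4 + 147² + 4*147) - 1*(-7483))) = √(-450081 + (147*(4 + 21609 + 588) + 7483)) = √(-450081 + (147*22201 + 7483)) = √(-450081 + (3263547 + 7483)) = √(-450081 + 3271030) = √2820949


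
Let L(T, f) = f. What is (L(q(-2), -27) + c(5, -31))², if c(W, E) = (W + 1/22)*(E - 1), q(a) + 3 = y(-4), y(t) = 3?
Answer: 4297329/121 ≈ 35515.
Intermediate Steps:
q(a) = 0 (q(a) = -3 + 3 = 0)
c(W, E) = (-1 + E)*(1/22 + W) (c(W, E) = (W + 1/22)*(-1 + E) = (1/22 + W)*(-1 + E) = (-1 + E)*(1/22 + W))
(L(q(-2), -27) + c(5, -31))² = (-27 + (-1/22 - 1*5 + (1/22)*(-31) - 31*5))² = (-27 + (-1/22 - 5 - 31/22 - 155))² = (-27 - 1776/11)² = (-2073/11)² = 4297329/121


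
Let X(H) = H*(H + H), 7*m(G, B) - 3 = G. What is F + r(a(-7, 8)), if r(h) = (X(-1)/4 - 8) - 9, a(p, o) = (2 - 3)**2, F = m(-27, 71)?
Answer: -279/14 ≈ -19.929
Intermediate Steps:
m(G, B) = 3/7 + G/7
F = -24/7 (F = 3/7 + (1/7)*(-27) = 3/7 - 27/7 = -24/7 ≈ -3.4286)
X(H) = 2*H**2 (X(H) = H*(2*H) = 2*H**2)
a(p, o) = 1 (a(p, o) = (-1)**2 = 1)
r(h) = -33/2 (r(h) = ((2*(-1)**2)/4 - 8) - 9 = ((2*1)*(1/4) - 8) - 9 = (2*(1/4) - 8) - 9 = (1/2 - 8) - 9 = -15/2 - 9 = -33/2)
F + r(a(-7, 8)) = -24/7 - 33/2 = -279/14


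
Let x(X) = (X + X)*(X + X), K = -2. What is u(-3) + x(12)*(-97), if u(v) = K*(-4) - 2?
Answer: -55866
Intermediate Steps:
u(v) = 6 (u(v) = -2*(-4) - 2 = 8 - 2 = 6)
x(X) = 4*X² (x(X) = (2*X)*(2*X) = 4*X²)
u(-3) + x(12)*(-97) = 6 + (4*12²)*(-97) = 6 + (4*144)*(-97) = 6 + 576*(-97) = 6 - 55872 = -55866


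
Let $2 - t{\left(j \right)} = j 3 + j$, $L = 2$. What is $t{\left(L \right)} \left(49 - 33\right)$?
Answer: $-96$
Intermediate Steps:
$t{\left(j \right)} = 2 - 4 j$ ($t{\left(j \right)} = 2 - \left(j 3 + j\right) = 2 - \left(3 j + j\right) = 2 - 4 j$)
$t{\left(L \right)} \left(49 - 33\right) = \left(2 - 8\right) \left(49 - 33\right) = \left(2 - 8\right) 16 = \left(-6\right) 16 = -96$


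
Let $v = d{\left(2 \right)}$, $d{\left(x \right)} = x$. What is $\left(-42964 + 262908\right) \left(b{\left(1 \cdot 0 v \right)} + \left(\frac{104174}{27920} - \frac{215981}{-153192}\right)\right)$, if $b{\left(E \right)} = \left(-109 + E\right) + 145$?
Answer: $\frac{302363127064264}{33415005} \approx 9.0487 \cdot 10^{6}$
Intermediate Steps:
$v = 2$
$b{\left(E \right)} = 36 + E$
$\left(-42964 + 262908\right) \left(b{\left(1 \cdot 0 v \right)} + \left(\frac{104174}{27920} - \frac{215981}{-153192}\right)\right) = \left(-42964 + 262908\right) \left(\left(36 + 1 \cdot 0 \cdot 2\right) + \left(\frac{104174}{27920} - \frac{215981}{-153192}\right)\right) = 219944 \left(\left(36 + 0 \cdot 2\right) + \left(104174 \cdot \frac{1}{27920} - - \frac{215981}{153192}\right)\right) = 219944 \left(\left(36 + 0\right) + \left(\frac{52087}{13960} + \frac{215981}{153192}\right)\right) = 219944 \left(36 + \frac{171787601}{33415005}\right) = 219944 \cdot \frac{1374727781}{33415005} = \frac{302363127064264}{33415005}$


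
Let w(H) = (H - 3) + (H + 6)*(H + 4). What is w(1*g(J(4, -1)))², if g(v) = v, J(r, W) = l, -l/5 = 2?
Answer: 121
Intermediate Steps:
l = -10 (l = -5*2 = -10)
J(r, W) = -10
w(H) = -3 + H + (4 + H)*(6 + H) (w(H) = (-3 + H) + (6 + H)*(4 + H) = (-3 + H) + (4 + H)*(6 + H) = -3 + H + (4 + H)*(6 + H))
w(1*g(J(4, -1)))² = (21 + (1*(-10))² + 11*(1*(-10)))² = (21 + (-10)² + 11*(-10))² = (21 + 100 - 110)² = 11² = 121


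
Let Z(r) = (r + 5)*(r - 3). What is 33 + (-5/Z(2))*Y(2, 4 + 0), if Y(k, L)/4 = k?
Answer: 271/7 ≈ 38.714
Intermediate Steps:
Y(k, L) = 4*k
Z(r) = (-3 + r)*(5 + r) (Z(r) = (5 + r)*(-3 + r) = (-3 + r)*(5 + r))
33 + (-5/Z(2))*Y(2, 4 + 0) = 33 + (-5/(-15 + 2² + 2*2))*(4*2) = 33 - 5/(-15 + 4 + 4)*8 = 33 - 5/(-7)*8 = 33 - 5*(-⅐)*8 = 33 + (5/7)*8 = 33 + 40/7 = 271/7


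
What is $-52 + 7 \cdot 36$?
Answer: $200$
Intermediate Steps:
$-52 + 7 \cdot 36 = -52 + 252 = 200$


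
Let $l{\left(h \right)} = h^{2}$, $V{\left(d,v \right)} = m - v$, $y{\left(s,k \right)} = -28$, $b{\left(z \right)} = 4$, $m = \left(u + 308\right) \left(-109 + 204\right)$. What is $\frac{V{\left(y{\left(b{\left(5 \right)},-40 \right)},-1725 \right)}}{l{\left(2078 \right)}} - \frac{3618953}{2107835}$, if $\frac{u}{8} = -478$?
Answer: $- \frac{16327366077377}{9101808588140} \approx -1.7939$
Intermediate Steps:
$u = -3824$ ($u = 8 \left(-478\right) = -3824$)
$m = -334020$ ($m = \left(-3824 + 308\right) \left(-109 + 204\right) = \left(-3516\right) 95 = -334020$)
$V{\left(d,v \right)} = -334020 - v$
$\frac{V{\left(y{\left(b{\left(5 \right)},-40 \right)},-1725 \right)}}{l{\left(2078 \right)}} - \frac{3618953}{2107835} = \frac{-334020 - -1725}{2078^{2}} - \frac{3618953}{2107835} = \frac{-334020 + 1725}{4318084} - \frac{3618953}{2107835} = \left(-332295\right) \frac{1}{4318084} - \frac{3618953}{2107835} = - \frac{332295}{4318084} - \frac{3618953}{2107835} = - \frac{16327366077377}{9101808588140}$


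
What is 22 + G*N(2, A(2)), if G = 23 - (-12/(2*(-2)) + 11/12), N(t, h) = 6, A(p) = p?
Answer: 273/2 ≈ 136.50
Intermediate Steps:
G = 229/12 (G = 23 - (-12/(-4) + 11*(1/12)) = 23 - (-12*(-1/4) + 11/12) = 23 - (3 + 11/12) = 23 - 1*47/12 = 23 - 47/12 = 229/12 ≈ 19.083)
22 + G*N(2, A(2)) = 22 + (229/12)*6 = 22 + 229/2 = 273/2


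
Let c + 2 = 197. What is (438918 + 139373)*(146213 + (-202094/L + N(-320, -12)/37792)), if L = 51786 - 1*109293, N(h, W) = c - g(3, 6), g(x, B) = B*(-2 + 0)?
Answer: 183765281402030572279/2173304544 ≈ 8.4556e+10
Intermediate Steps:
g(x, B) = -2*B (g(x, B) = B*(-2) = -2*B)
c = 195 (c = -2 + 197 = 195)
N(h, W) = 207 (N(h, W) = 195 - (-2)*6 = 195 - 1*(-12) = 195 + 12 = 207)
L = -57507 (L = 51786 - 109293 = -57507)
(438918 + 139373)*(146213 + (-202094/L + N(-320, -12)/37792)) = (438918 + 139373)*(146213 + (-202094/(-57507) + 207/37792)) = 578291*(146213 + (-202094*(-1/57507) + 207*(1/37792))) = 578291*(146213 + (202094/57507 + 207/37792)) = 578291*(146213 + 7649440397/2173304544) = 578291*(317773026732269/2173304544) = 183765281402030572279/2173304544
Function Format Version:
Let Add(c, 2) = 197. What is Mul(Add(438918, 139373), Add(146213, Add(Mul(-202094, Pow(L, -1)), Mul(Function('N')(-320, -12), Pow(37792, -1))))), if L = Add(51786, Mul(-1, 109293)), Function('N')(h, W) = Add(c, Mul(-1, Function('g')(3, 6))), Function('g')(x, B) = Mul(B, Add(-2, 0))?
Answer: Rational(183765281402030572279, 2173304544) ≈ 8.4556e+10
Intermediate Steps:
Function('g')(x, B) = Mul(-2, B) (Function('g')(x, B) = Mul(B, -2) = Mul(-2, B))
c = 195 (c = Add(-2, 197) = 195)
Function('N')(h, W) = 207 (Function('N')(h, W) = Add(195, Mul(-1, Mul(-2, 6))) = Add(195, Mul(-1, -12)) = Add(195, 12) = 207)
L = -57507 (L = Add(51786, -109293) = -57507)
Mul(Add(438918, 139373), Add(146213, Add(Mul(-202094, Pow(L, -1)), Mul(Function('N')(-320, -12), Pow(37792, -1))))) = Mul(Add(438918, 139373), Add(146213, Add(Mul(-202094, Pow(-57507, -1)), Mul(207, Pow(37792, -1))))) = Mul(578291, Add(146213, Add(Mul(-202094, Rational(-1, 57507)), Mul(207, Rational(1, 37792))))) = Mul(578291, Add(146213, Add(Rational(202094, 57507), Rational(207, 37792)))) = Mul(578291, Add(146213, Rational(7649440397, 2173304544))) = Mul(578291, Rational(317773026732269, 2173304544)) = Rational(183765281402030572279, 2173304544)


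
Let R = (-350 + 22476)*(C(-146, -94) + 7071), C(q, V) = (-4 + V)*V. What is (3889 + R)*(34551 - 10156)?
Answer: 8789068339065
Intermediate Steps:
C(q, V) = V*(-4 + V)
R = 360277658 (R = (-350 + 22476)*(-94*(-4 - 94) + 7071) = 22126*(-94*(-98) + 7071) = 22126*(9212 + 7071) = 22126*16283 = 360277658)
(3889 + R)*(34551 - 10156) = (3889 + 360277658)*(34551 - 10156) = 360281547*24395 = 8789068339065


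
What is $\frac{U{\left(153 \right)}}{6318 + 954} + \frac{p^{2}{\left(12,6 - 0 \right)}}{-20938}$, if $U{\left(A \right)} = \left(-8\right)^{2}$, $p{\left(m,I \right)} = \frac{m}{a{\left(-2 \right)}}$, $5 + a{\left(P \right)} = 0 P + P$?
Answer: $\frac{4038400}{466299729} \approx 0.0086605$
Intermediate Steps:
$a{\left(P \right)} = -5 + P$ ($a{\left(P \right)} = -5 + \left(0 P + P\right) = -5 + \left(0 + P\right) = -5 + P$)
$p{\left(m,I \right)} = - \frac{m}{7}$ ($p{\left(m,I \right)} = \frac{m}{-5 - 2} = \frac{m}{-7} = m \left(- \frac{1}{7}\right) = - \frac{m}{7}$)
$U{\left(A \right)} = 64$
$\frac{U{\left(153 \right)}}{6318 + 954} + \frac{p^{2}{\left(12,6 - 0 \right)}}{-20938} = \frac{64}{6318 + 954} + \frac{\left(\left(- \frac{1}{7}\right) 12\right)^{2}}{-20938} = \frac{64}{7272} + \left(- \frac{12}{7}\right)^{2} \left(- \frac{1}{20938}\right) = 64 \cdot \frac{1}{7272} + \frac{144}{49} \left(- \frac{1}{20938}\right) = \frac{8}{909} - \frac{72}{512981} = \frac{4038400}{466299729}$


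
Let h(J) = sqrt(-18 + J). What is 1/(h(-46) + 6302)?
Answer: 3151/19857634 - 2*I/9928817 ≈ 0.00015868 - 2.0143e-7*I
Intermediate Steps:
1/(h(-46) + 6302) = 1/(sqrt(-18 - 46) + 6302) = 1/(sqrt(-64) + 6302) = 1/(8*I + 6302) = 1/(6302 + 8*I) = (6302 - 8*I)/39715268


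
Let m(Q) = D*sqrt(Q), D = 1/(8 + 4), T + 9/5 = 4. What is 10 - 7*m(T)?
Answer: 10 - 7*sqrt(55)/60 ≈ 9.1348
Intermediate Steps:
T = 11/5 (T = -9/5 + 4 = 11/5 ≈ 2.2000)
D = 1/12 ≈ 0.083333
m(Q) = sqrt(Q)/12
10 - 7*m(T) = 10 - 7*sqrt(11/5)/12 = 10 - 7*sqrt(55)/5/12 = 10 - 7*sqrt(55)/60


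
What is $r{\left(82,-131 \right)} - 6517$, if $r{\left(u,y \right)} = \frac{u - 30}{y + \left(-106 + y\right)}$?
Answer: $- \frac{599577}{92} \approx -6517.1$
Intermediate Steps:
$r{\left(u,y \right)} = \frac{-30 + u}{-106 + 2 y}$
$r{\left(82,-131 \right)} - 6517 = \frac{-30 + 82}{2 \left(-53 - 131\right)} - 6517 = \frac{1}{2} \frac{1}{-184} \cdot 52 - 6517 = \frac{1}{2} \left(- \frac{1}{184}\right) 52 - 6517 = - \frac{13}{92} - 6517 = - \frac{599577}{92}$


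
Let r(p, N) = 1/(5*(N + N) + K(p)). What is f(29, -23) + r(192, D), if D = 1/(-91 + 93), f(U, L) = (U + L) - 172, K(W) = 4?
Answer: -1493/9 ≈ -165.89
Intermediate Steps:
f(U, L) = -172 + L + U (f(U, L) = (L + U) - 172 = -172 + L + U)
D = ½ (D = 1/2 = ½ ≈ 0.50000)
r(p, N) = 1/(4 + 10*N) (r(p, N) = 1/(5*(N + N) + 4) = 1/(5*(2*N) + 4) = 1/(10*N + 4) = 1/(4 + 10*N))
f(29, -23) + r(192, D) = (-172 - 23 + 29) + 1/(2*(2 + 5*(½))) = -166 + 1/(2*(2 + 5/2)) = -166 + 1/(2*(9/2)) = -166 + (½)*(2/9) = -166 + ⅑ = -1493/9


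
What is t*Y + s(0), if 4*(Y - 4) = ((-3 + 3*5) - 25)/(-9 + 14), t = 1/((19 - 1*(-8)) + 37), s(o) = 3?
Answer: 3907/1280 ≈ 3.0523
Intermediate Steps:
t = 1/64 (t = 1/((19 + 8) + 37) = 1/(27 + 37) = 1/64 ≈ 0.015625)
Y = 67/20 (Y = 4 + (((-3 + 3*5) - 25)/(-9 + 14))/4 = 4 + (((-3 + 15) - 25)/5)/4 = 4 + ((12 - 25)*(⅕))/4 = 4 + (-13*⅕)/4 = 4 + (¼)*(-13/5) = 4 - 13/20 = 67/20 ≈ 3.3500)
t*Y + s(0) = (1/64)*(67/20) + 3 = 67/1280 + 3 = 3907/1280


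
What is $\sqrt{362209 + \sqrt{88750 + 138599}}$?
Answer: $\sqrt{362209 + 3 \sqrt{25261}} \approx 602.23$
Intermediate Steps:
$\sqrt{362209 + \sqrt{88750 + 138599}} = \sqrt{362209 + \sqrt{227349}} = \sqrt{362209 + 3 \sqrt{25261}}$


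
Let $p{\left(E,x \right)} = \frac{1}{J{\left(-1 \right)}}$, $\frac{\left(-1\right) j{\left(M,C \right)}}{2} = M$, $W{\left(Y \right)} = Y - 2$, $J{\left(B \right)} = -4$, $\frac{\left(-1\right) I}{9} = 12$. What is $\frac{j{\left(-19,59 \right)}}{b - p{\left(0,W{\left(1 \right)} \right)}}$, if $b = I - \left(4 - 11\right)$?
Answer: $- \frac{152}{403} \approx -0.37717$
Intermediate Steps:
$I = -108$ ($I = \left(-9\right) 12 = -108$)
$W{\left(Y \right)} = -2 + Y$
$j{\left(M,C \right)} = - 2 M$
$p{\left(E,x \right)} = - \frac{1}{4}$ ($p{\left(E,x \right)} = \frac{1}{-4} = - \frac{1}{4}$)
$b = -101$ ($b = -108 - \left(4 - 11\right) = -108 - -7 = -108 + 7 = -101$)
$\frac{j{\left(-19,59 \right)}}{b - p{\left(0,W{\left(1 \right)} \right)}} = \frac{\left(-2\right) \left(-19\right)}{-101 - - \frac{1}{4}} = \frac{38}{-101 + \frac{1}{4}} = \frac{38}{- \frac{403}{4}} = 38 \left(- \frac{4}{403}\right) = - \frac{152}{403}$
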